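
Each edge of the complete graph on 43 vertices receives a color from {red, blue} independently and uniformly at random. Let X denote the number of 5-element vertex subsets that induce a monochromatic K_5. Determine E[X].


Let X = Σ_S X_S over the C(43, 5) = 962598 subsets S of size 5, where X_S = 1 if the K_5 on S is monochromatic.
For a fixed S, the K_5 on S has C(5, 2) = 10 edges. P[all 10 edges red] = (1/2)^10, and likewise for blue, so P[monochromatic] = 2·(1/2)^10 = 2^{1 − 10} = 1/512.
By linearity: E[X] = C(43, 5) · 2^{1 − 10} = 962598 · 1/512 = 481299/256.
Numerically: E[X] ≈ 1880.0742.

E[X] = C(43,5)·2^(1−C(5,2)) = 481299/256 ≈ 1880.0742.


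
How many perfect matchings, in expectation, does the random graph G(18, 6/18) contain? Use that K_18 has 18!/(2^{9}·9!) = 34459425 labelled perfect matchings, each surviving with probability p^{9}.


K_18 has 18!/(2^{9}·9!) = 34459425 labelled perfect matchings.
For each such perfect matching H, let X_H = 1 if all 9 edges of H are present in G. Then P[X_H = 1] = p^{9} = (1/3)^{9} = 1/19683.
Summing the indicators: E[X] = Σ_H E[X_H] = 34459425 · p^{9} = 34459425 · 1/19683 = 425425/243.
Numerically: E[X] ≈ 1750.72.

E[X] = 34459425 · (1/3)^{9} = 425425/243 ≈ 1750.72.


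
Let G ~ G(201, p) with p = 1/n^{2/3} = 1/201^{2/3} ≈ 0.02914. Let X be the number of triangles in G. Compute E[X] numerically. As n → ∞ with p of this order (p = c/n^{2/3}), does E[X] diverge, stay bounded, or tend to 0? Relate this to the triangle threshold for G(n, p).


Number of potential triangles: C(201, 3) = 1333300.
Each occurs with probability p³ ≈ (0.02914)³ ≈ 2.475186e-05.
By linearity: E[X] = C(201, 3)·p³ ≈ 1333300 · 2.475186e-05 ≈ 33.0017.
Since α = 2/3 < 1, p = c/n^{2/3} ≫ 1/n is above the triangle threshold p ~ 1/n. Asymptotically E[X] ~ (c³/6)·n^{3(1−α)} = (1³/6)·n^{1} → ∞; triangles are abundant w.h.p.

E[X] ≈ 33.0017; in regime p = Θ(1/n^{2/3}) E[X] diverges (above the triangle threshold p ~ 1/n).


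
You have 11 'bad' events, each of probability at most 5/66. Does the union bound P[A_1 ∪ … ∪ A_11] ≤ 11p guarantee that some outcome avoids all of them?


Union bound: P[∪_{i=1}^{11} A_i] ≤ Σ_i P[A_i] ≤ 11·p = 11·(5/66) = 5/6.
Numerically: 5/6 ≈ 0.833333.
Is 5/6 < 1? YES.
Since P[∪ A_i] ≤ 5/6 < 1, the complement has P[∩ A_i^c] ≥ 1 − 5/6 = 1/6 > 0, so some outcome avoids every A_i.

11·p = 5/6 ≈ 0.833333; existence CERTIFIED by the union bound.


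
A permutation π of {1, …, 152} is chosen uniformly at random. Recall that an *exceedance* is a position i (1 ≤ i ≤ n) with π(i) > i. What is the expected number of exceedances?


Write X = Σ_{i=1}^{152} X_i, where X_i = 1_{π(i) > i}.
For each fixed i, π(i) is uniform over {1, …, 152} (marginal of a uniform permutation), so P[π(i) > i] = (n − i)/n. Summing: Σ_{i=1}^{152} (n − i)/n = (0 + 1 + … + 151)/152 = 152(152 − 1)/(2·152) = (152 − 1)/2.
Hence E[X] = Σ_{i=1}^{152} (152 − i)/152 = 151/2 ≈ 75.5000.

E[X] = 151/2 = 75.5000.


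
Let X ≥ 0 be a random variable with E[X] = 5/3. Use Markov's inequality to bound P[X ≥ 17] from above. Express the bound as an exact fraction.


μ = E[X] = 5/3, a = 17.
Markov: P[X ≥ 17] ≤ μ/a = (5/3)/17 = 5/51.
Numerically: ≈ 0.098.
(Since a = 17 > μ = 1.667, the bound 5/51 is < 1 and informative.)

P[X ≥ 17] ≤ 5/51 ≈ 0.098.


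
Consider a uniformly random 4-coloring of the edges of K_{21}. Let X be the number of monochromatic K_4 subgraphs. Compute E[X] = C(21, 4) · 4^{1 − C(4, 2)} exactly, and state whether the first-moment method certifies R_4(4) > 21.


E[X] = C(21, 4) · 4^{1 − 6} = 5985 · 4^{−5} = 5985/1024.
As a reduced fraction: E[X] = 5985/1024 ≈ 5.845.
Is E[X] < 1? NO.
Since E[X] ≥ 1, the first-moment bound is inconclusive at n = 21; it does NOT by itself certify R_4(4) > 21.

E[X] = 5985/1024 ≈ 5.845; E[X] ≥ 1; first-moment method inconclusive here.


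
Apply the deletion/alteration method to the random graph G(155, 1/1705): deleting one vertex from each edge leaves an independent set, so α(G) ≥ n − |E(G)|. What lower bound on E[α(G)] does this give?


E[|E(G)|] = C(155, 2)·p = 11935 · (1/1705) = 7.
E[α(G)] ≥ n − E[|E(G)|] = 155 − 7 = 148.
Numerically: ≈ 148.000000.
(This is only a lower bound; the true E[α(G)] may be larger.)

E[α(G)] ≥ 148 ≈ 148.000000.


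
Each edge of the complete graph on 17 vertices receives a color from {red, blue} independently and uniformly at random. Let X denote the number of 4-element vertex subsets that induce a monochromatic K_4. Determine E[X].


Let X = Σ_S X_S over the C(17, 4) = 2380 subsets S of size 4, where X_S = 1 if the K_4 on S is monochromatic.
For a fixed S, the K_4 on S has C(4, 2) = 6 edges. P[all 6 edges red] = (1/2)^6, and likewise for blue, so P[monochromatic] = 2·(1/2)^6 = 2^{1 − 6} = 1/32.
By linearity of expectation: E[X] = C(17, 4) · 2^{1 − 6} = 2380 · 1/32 = 595/8.
Numerically: E[X] ≈ 74.37500.

E[X] = C(17,4)·2^(1−C(4,2)) = 595/8 ≈ 74.37500.


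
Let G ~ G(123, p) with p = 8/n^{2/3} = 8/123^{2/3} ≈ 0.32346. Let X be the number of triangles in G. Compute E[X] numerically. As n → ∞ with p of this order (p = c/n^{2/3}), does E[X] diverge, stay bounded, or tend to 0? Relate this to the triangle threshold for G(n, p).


Number of potential triangles: C(123, 3) = 302621.
Each occurs with probability p³ ≈ (0.32346)³ ≈ 3.3842290e-02.
By linearity: E[X] = C(123, 3)·p³ ≈ 302621 · 3.3842290e-02 ≈ 10241.38753.
Since α = 2/3 < 1, p = c/n^{2/3} ≫ 1/n is above the triangle threshold p ~ 1/n. Asymptotically E[X] ~ (c³/6)·n^{3(1−α)} = (8³/6)·n^{1} → ∞; triangles are abundant w.h.p.

E[X] ≈ 10241.38753; in regime p = Θ(1/n^{2/3}) E[X] diverges (above the triangle threshold p ~ 1/n).


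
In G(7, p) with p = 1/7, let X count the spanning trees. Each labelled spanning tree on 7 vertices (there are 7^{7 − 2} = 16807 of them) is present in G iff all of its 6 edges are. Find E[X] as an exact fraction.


K_7 has 7^{7 − 2} = 16807 labelled spanning trees.
For each such spanning tree H, let X_H = 1 if all 6 edges of H are present in G. Then P[X_H = 1] = p^{6} = (1/7)^{6} = 1/117649.
Summing the indicators: E[X] = Σ_H E[X_H] = 16807 · p^{6} = 16807 · 1/117649 = 1/7.
Numerically: E[X] ≈ 0.143.

E[X] = 16807 · (1/7)^{6} = 1/7 ≈ 0.143.


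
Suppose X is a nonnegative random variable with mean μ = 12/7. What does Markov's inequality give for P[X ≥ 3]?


μ = E[X] = 12/7, a = 3.
Markov: P[X ≥ 3] ≤ μ/a = (12/7)/3 = 4/7.
Numerically: ≈ 0.571429.
(Since a = 3 > μ = 1.714286, the bound 4/7 is < 1 and informative.)

P[X ≥ 3] ≤ 4/7 ≈ 0.571429.


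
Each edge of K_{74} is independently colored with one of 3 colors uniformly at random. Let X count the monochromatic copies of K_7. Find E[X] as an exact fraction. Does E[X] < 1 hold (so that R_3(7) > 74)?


E[X] = C(74, 7) · 3^{1 − 21} = 1799579064 · 3^{−20} = 1799579064/3486784401.
As a reduced fraction: E[X] = 599859688/1162261467 ≈ 0.51611.
Is E[X] < 1? YES.
Since E[X] < 1, there exists a 3-coloring of K_{74} with no monochromatic K_7; hence R_3(7) > 74.

E[X] = 599859688/1162261467 ≈ 0.51611; E[X] < 1, so R_3(7) > 74.


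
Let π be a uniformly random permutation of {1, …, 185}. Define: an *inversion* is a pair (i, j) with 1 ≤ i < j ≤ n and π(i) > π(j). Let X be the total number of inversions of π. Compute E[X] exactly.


Write X = Σ X_I over the C(185, 2) = 17020 pairs i < j, with X_I the indicator of one inversion.
There are 17020 indicators.
For each fixed pair i < j, the values π(i) and π(j) are two distinct elements of {1, …, 185} in uniformly random order; by symmetry P[π(i) > π(j)] = 1/2.
By linearity: E[X] = 17020 · (1/2) = C(185, 2) · (1/2) = 17020/2 = 8510 ≈ 8510.0000.

E[X] = 8510 = 8510.0000.


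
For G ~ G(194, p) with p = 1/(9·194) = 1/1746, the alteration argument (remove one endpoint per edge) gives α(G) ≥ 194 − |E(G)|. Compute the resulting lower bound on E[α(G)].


E[|E(G)|] = C(194, 2)·p = 18721 · (1/1746) = 193/18.
E[α(G)] ≥ n − E[|E(G)|] = 194 − 193/18 = 3299/18.
Numerically: ≈ 183.27778.
(This is only a lower bound; the true E[α(G)] may be larger.)

E[α(G)] ≥ 3299/18 ≈ 183.27778.


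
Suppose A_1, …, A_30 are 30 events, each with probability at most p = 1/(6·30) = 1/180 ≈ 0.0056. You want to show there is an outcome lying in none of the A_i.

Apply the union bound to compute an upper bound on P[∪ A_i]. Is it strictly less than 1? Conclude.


Union bound: P[∪_{i=1}^{30} A_i] ≤ Σ_i P[A_i] ≤ 30·p = 30·(1/180) = 1/6.
Numerically: 1/6 ≈ 0.1667.
Is 1/6 < 1? YES.
Since P[∪ A_i] ≤ 1/6 < 1, the complement has P[∩ A_i^c] ≥ 1 − 1/6 = 5/6 > 0, so some outcome avoids every A_i.

30·p = 1/6 ≈ 0.1667; existence CERTIFIED by the union bound.


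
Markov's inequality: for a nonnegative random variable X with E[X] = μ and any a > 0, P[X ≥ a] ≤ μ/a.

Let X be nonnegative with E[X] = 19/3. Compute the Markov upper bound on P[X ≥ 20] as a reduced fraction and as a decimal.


μ = E[X] = 19/3, a = 20.
Markov: P[X ≥ 20] ≤ μ/a = (19/3)/20 = 19/60.
Numerically: ≈ 0.31667.
(Since a = 20 > μ = 6.33333, the bound 19/60 is < 1 and informative.)

P[X ≥ 20] ≤ 19/60 ≈ 0.31667.


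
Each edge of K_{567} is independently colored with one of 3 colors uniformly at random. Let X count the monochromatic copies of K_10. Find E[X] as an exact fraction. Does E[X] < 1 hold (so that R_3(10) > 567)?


E[X] = C(567, 10) · 3^{1 − 45} = 873787071273467749398 · 3^{−44} = 873787071273467749398/984770902183611232881.
As a reduced fraction: E[X] = 10787494707079848758/12157665459056928801 ≈ 0.8873.
Is E[X] < 1? YES.
Since E[X] < 1, there exists a 3-coloring of K_{567} with no monochromatic K_10; hence R_3(10) > 567.

E[X] = 10787494707079848758/12157665459056928801 ≈ 0.8873; E[X] < 1, so R_3(10) > 567.


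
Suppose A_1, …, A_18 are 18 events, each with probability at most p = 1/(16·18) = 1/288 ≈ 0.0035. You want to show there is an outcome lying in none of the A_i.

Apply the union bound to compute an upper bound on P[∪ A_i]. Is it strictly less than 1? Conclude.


Union bound: P[∪_{i=1}^{18} A_i] ≤ Σ_i P[A_i] ≤ 18·p = 18·(1/288) = 1/16.
Numerically: 1/16 ≈ 0.0625.
Is 1/16 < 1? YES.
Since P[∪ A_i] ≤ 1/16 < 1, the complement has P[∩ A_i^c] ≥ 1 − 1/16 = 15/16 > 0, so some outcome avoids every A_i.

18·p = 1/16 ≈ 0.0625; existence CERTIFIED by the union bound.


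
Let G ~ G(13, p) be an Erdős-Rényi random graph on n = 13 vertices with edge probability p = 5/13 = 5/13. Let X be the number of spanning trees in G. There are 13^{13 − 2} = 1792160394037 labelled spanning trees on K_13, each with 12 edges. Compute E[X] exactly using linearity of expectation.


K_13 has 13^{13 − 2} = 1792160394037 labelled spanning trees.
For each such spanning tree H, let X_H = 1 if all 12 edges of H are present in G. Then P[X_H = 1] = p^{12} = (5/13)^{12} = 244140625/23298085122481.
Summing the indicators: E[X] = Σ_H E[X_H] = 1792160394037 · p^{12} = 1792160394037 · 244140625/23298085122481 = 244140625/13.
Numerically: E[X] ≈ 1.878e+07.

E[X] = 1792160394037 · (5/13)^{12} = 244140625/13 ≈ 1.878e+07.


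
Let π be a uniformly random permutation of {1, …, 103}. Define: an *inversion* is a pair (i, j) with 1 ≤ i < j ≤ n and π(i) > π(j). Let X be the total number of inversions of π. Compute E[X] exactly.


Write X = Σ X_I over the C(103, 2) = 5253 pairs i < j, with X_I the indicator of one inversion.
There are 5253 indicators.
For each fixed pair i < j, the values π(i) and π(j) are two distinct elements of {1, …, 103} in uniformly random order; by symmetry P[π(i) > π(j)] = 1/2.
By linearity: E[X] = 5253 · (1/2) = C(103, 2) · (1/2) = 5253/2 = 5253/2 ≈ 2626.500000.

E[X] = 5253/2 = 2626.500000.


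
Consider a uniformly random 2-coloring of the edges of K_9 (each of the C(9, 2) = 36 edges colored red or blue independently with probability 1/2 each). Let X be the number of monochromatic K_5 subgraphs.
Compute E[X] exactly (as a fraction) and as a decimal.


Let X = Σ_S X_S over the C(9, 5) = 126 subsets S of size 5, where X_S = 1 if the K_5 on S is monochromatic.
For a fixed S, the K_5 on S has C(5, 2) = 10 edges. P[all 10 edges red] = (1/2)^10, and likewise for blue, so P[monochromatic] = 2·(1/2)^10 = 2^{1 − 10} = 1/512.
Summing: E[X] = C(9, 5) · 2^{1 − 10} = 126 · 1/512 = 63/256.
Numerically: E[X] ≈ 0.24609.

E[X] = C(9,5)·2^(1−C(5,2)) = 63/256 ≈ 0.24609.


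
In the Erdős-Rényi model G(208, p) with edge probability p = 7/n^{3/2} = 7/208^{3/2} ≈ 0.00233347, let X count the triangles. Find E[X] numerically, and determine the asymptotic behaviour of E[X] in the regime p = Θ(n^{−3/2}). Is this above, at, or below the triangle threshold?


Number of potential triangles: C(208, 3) = 1478256.
Each occurs with probability p³ ≈ (0.00233347)³ ≈ 1.27060077e-08.
By linearity: E[X] = C(208, 3)·p³ ≈ 1478256 · 1.27060077e-08 ≈ 0.018783.
Since α = 3/2 > 1, p = c/n^{3/2} = o(1/n) is below the triangle threshold p ~ 1/n. Asymptotically E[X] ~ (c³/6)·n^{3(1−α)} = (7³/6)·n^{-1.5} → 0, so by Markov's inequality G has no triangles w.h.p.

E[X] ≈ 0.018783; in regime p = Θ(1/n^{3/2}) E[X] tends to 0 (below the triangle threshold p ~ 1/n).


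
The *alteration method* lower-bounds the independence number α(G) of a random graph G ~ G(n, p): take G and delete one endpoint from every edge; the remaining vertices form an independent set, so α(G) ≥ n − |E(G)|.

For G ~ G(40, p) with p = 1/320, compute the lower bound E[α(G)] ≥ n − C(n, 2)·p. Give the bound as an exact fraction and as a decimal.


E[|E(G)|] = C(40, 2)·p = 780 · (1/320) = 39/16.
E[α(G)] ≥ n − E[|E(G)|] = 40 − 39/16 = 601/16.
Numerically: ≈ 37.562.
(This is only a lower bound; the true E[α(G)] may be larger.)

E[α(G)] ≥ 601/16 ≈ 37.562.


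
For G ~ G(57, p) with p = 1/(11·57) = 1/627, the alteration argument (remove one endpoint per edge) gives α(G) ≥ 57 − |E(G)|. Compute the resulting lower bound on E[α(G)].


E[|E(G)|] = C(57, 2)·p = 1596 · (1/627) = 28/11.
E[α(G)] ≥ n − E[|E(G)|] = 57 − 28/11 = 599/11.
Numerically: ≈ 54.455.
(This is only a lower bound; the true E[α(G)] may be larger.)

E[α(G)] ≥ 599/11 ≈ 54.455.


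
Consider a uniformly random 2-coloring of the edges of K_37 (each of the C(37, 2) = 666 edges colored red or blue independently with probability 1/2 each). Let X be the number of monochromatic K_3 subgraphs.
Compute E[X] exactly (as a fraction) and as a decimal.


Let X = Σ_S X_S over the C(37, 3) = 7770 subsets S of size 3, where X_S = 1 if the K_3 on S is monochromatic.
For a fixed S, the K_3 on S has C(3, 2) = 3 edges. P[all 3 edges red] = (1/2)^3, and likewise for blue, so P[monochromatic] = 2·(1/2)^3 = 2^{1 − 3} = 1/4.
By linearity of expectation: E[X] = C(37, 3) · 2^{1 − 3} = 7770 · 1/4 = 3885/2.
Numerically: E[X] ≈ 1942.5000.

E[X] = C(37,3)·2^(1−C(3,2)) = 3885/2 ≈ 1942.5000.


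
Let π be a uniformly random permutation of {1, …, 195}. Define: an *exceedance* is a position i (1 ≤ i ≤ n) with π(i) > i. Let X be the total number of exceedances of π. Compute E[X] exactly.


Write X = Σ_{i=1}^{195} X_i, where X_i = 1_{π(i) > i}.
For each fixed i, π(i) is uniform over {1, …, 195} (marginal of a uniform permutation), so P[π(i) > i] = (n − i)/n. Summing: Σ_{i=1}^{195} (n − i)/n = (0 + 1 + … + 194)/195 = 195(195 − 1)/(2·195) = (195 − 1)/2.
Hence E[X] = Σ_{i=1}^{195} (195 − i)/195 = 97 ≈ 97.00000.

E[X] = 97 = 97.00000.


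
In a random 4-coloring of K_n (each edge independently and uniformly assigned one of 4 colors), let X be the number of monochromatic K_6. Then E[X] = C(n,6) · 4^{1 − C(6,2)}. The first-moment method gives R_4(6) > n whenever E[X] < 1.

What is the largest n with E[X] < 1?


We need C(n, 6) · 4^{1 − 15} < 1, i.e. C(n, 6) < 4^{15 − 1} = 268435456.
Check values of n near the boundary:
  n = 73: C(73, 6) = 170230452; 170230452 < 268435456? YES
  n = 74: C(74, 6) = 185250786; 185250786 < 268435456? YES
  n = 75: C(75, 6) = 201359550; 201359550 < 268435456? YES
  n = 76: C(76, 6) = 218618940; 218618940 < 268435456? YES
  n = 77: C(77, 6) = 237093780; 237093780 < 268435456? YES
  n = 78: C(78, 6) = 256851595; 256851595 < 268435456? YES
  n = 79: C(79, 6) = 277962685; 277962685 < 268435456? NO
  n = 80: C(80, 6) = 300500200; 300500200 < 268435456? NO
  n = 81: C(81, 6) = 324540216; 324540216 < 268435456? NO
The largest n with C(n, 6) < 268435456 is n = 78 (where E[X] = 256851595/268435456 ≈ 0.957). Hence R_4(6) > 78, i.e. R_4(6) ≥ 79.

Largest n = 78; hence R_4(6) > 78.


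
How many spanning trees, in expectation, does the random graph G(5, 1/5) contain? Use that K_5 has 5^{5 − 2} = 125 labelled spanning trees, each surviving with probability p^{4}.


K_5 has 5^{5 − 2} = 125 labelled spanning trees.
For each such spanning tree H, let X_H = 1 if all 4 edges of H are present in G. Then P[X_H = 1] = p^{4} = (1/5)^{4} = 1/625.
Summing the indicators: E[X] = Σ_H E[X_H] = 125 · p^{4} = 125 · 1/625 = 1/5.
Numerically: E[X] ≈ 0.2.

E[X] = 125 · (1/5)^{4} = 1/5 ≈ 0.2.


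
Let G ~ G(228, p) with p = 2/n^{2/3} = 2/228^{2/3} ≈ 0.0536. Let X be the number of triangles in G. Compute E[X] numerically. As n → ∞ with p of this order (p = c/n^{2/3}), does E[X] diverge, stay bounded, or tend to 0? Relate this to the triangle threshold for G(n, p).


Number of potential triangles: C(228, 3) = 1949476.
Each occurs with probability p³ ≈ (0.0536)³ ≈ 1.53894e-04.
By linearity: E[X] = C(228, 3)·p³ ≈ 1949476 · 1.53894e-04 ≈ 300.012.
Since α = 2/3 < 1, p = c/n^{2/3} ≫ 1/n is above the triangle threshold p ~ 1/n. Asymptotically E[X] ~ (c³/6)·n^{3(1−α)} = (2³/6)·n^{1} → ∞; triangles are abundant w.h.p.

E[X] ≈ 300.012; in regime p = Θ(1/n^{2/3}) E[X] diverges (above the triangle threshold p ~ 1/n).


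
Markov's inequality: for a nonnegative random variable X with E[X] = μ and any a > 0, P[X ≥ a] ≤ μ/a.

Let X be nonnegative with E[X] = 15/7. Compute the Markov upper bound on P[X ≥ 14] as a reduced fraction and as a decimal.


μ = E[X] = 15/7, a = 14.
Markov: P[X ≥ 14] ≤ μ/a = (15/7)/14 = 15/98.
Numerically: ≈ 0.153.
(Since a = 14 > μ = 2.143, the bound 15/98 is < 1 and informative.)

P[X ≥ 14] ≤ 15/98 ≈ 0.153.


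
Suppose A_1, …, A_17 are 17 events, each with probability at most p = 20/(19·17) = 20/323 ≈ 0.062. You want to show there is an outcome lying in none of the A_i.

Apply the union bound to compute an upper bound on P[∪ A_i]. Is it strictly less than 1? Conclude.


Union bound: P[∪_{i=1}^{17} A_i] ≤ Σ_i P[A_i] ≤ 17·p = 17·(20/323) = 20/19.
Numerically: 20/19 ≈ 1.053.
Is 20/19 < 1? NO.
Since the bound 20/19 is ≥ 1, the union bound is uninformative here; it does NOT by itself certify existence.

17·p = 20/19 ≈ 1.053; existence NOT certified by the union bound.


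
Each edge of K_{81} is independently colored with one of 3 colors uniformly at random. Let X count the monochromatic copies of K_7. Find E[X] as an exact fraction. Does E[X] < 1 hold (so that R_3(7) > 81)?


E[X] = C(81, 7) · 3^{1 − 21} = 3477216600 · 3^{−20} = 3477216600/3486784401.
As a reduced fraction: E[X] = 42928600/43046721 ≈ 0.997256.
Is E[X] < 1? YES.
Since E[X] < 1, there exists a 3-coloring of K_{81} with no monochromatic K_7; hence R_3(7) > 81.

E[X] = 42928600/43046721 ≈ 0.997256; E[X] < 1, so R_3(7) > 81.


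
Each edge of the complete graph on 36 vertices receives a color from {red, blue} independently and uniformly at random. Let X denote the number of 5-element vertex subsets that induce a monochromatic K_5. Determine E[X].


Let X = Σ_S X_S over the C(36, 5) = 376992 subsets S of size 5, where X_S = 1 if the K_5 on S is monochromatic.
For a fixed S, the K_5 on S has C(5, 2) = 10 edges. P[all 10 edges red] = (1/2)^10, and likewise for blue, so P[monochromatic] = 2·(1/2)^10 = 2^{1 − 10} = 1/512.
By linearity of expectation: E[X] = C(36, 5) · 2^{1 − 10} = 376992 · 1/512 = 11781/16.
Numerically: E[X] ≈ 736.3125.

E[X] = C(36,5)·2^(1−C(5,2)) = 11781/16 ≈ 736.3125.


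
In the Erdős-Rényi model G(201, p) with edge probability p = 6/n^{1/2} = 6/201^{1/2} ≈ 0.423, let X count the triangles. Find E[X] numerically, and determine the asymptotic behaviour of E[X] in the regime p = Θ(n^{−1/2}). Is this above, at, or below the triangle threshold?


Number of potential triangles: C(201, 3) = 1333300.
Each occurs with probability p³ ≈ (0.423)³ ≈ 7.57983e-02.
By linearity: E[X] = C(201, 3)·p³ ≈ 1333300 · 7.57983e-02 ≈ 101061.920.
Since α = 1/2 < 1, p = c/n^{1/2} ≫ 1/n is above the triangle threshold p ~ 1/n. Asymptotically E[X] ~ (c³/6)·n^{3(1−α)} = (6³/6)·n^{1.5} → ∞; triangles are abundant w.h.p.

E[X] ≈ 101061.920; in regime p = Θ(1/n^{1/2}) E[X] diverges (above the triangle threshold p ~ 1/n).


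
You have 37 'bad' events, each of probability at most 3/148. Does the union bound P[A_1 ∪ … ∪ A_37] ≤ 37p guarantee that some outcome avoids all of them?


Union bound: P[∪_{i=1}^{37} A_i] ≤ Σ_i P[A_i] ≤ 37·p = 37·(3/148) = 3/4.
Numerically: 3/4 ≈ 0.75000.
Is 3/4 < 1? YES.
Since P[∪ A_i] ≤ 3/4 < 1, the complement has P[∩ A_i^c] ≥ 1 − 3/4 = 1/4 > 0, so some outcome avoids every A_i.

37·p = 3/4 ≈ 0.75000; existence CERTIFIED by the union bound.


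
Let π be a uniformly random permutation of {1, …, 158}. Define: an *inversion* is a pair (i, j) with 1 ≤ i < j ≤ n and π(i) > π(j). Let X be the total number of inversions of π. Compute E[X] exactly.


Write X = Σ X_I over the C(158, 2) = 12403 pairs i < j, with X_I the indicator of one inversion.
There are 12403 indicators.
For each fixed pair i < j, the values π(i) and π(j) are two distinct elements of {1, …, 158} in uniformly random order; by symmetry P[π(i) > π(j)] = 1/2.
By linearity: E[X] = 12403 · (1/2) = C(158, 2) · (1/2) = 12403/2 = 12403/2 ≈ 6201.500000.

E[X] = 12403/2 = 6201.500000.


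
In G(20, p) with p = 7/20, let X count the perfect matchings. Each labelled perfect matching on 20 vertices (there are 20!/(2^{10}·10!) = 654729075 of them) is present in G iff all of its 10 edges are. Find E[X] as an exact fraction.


K_20 has 20!/(2^{10}·10!) = 654729075 labelled perfect matchings.
For each such perfect matching H, let X_H = 1 if all 10 edges of H are present in G. Then P[X_H = 1] = p^{10} = (7/20)^{10} = 282475249/10240000000000.
Summing the indicators: E[X] = Σ_H E[X_H] = 654729075 · p^{10} = 654729075 · 282475249/10240000000000 = 7397790339526587/409600000000.
Numerically: E[X] ≈ 18061.

E[X] = 654729075 · (7/20)^{10} = 7397790339526587/409600000000 ≈ 18061.


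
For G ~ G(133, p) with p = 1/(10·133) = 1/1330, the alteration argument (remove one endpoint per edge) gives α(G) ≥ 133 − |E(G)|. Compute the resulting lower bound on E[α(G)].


E[|E(G)|] = C(133, 2)·p = 8778 · (1/1330) = 33/5.
E[α(G)] ≥ n − E[|E(G)|] = 133 − 33/5 = 632/5.
Numerically: ≈ 126.400000.
(This is only a lower bound; the true E[α(G)] may be larger.)

E[α(G)] ≥ 632/5 ≈ 126.400000.


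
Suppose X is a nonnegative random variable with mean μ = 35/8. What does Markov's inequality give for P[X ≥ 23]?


μ = E[X] = 35/8, a = 23.
Markov: P[X ≥ 23] ≤ μ/a = (35/8)/23 = 35/184.
Numerically: ≈ 0.1902.
(Since a = 23 > μ = 4.3750, the bound 35/184 is < 1 and informative.)

P[X ≥ 23] ≤ 35/184 ≈ 0.1902.


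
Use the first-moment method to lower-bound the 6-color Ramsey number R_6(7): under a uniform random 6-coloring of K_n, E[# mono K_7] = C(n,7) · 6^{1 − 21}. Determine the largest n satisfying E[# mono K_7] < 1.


We need C(n, 7) · 6^{1 − 21} < 1, i.e. C(n, 7) < 6^{21 − 1} = 3656158440062976.
Check values of n near the boundary:
  n = 564: C(564, 7) = 3469685994423792; 3469685994423792 < 3656158440062976? YES
  n = 565: C(565, 7) = 3513212521235560; 3513212521235560 < 3656158440062976? YES
  n = 566: C(566, 7) = 3557206237959440; 3557206237959440 < 3656158440062976? YES
  n = 567: C(567, 7) = 3601671315933933; 3601671315933933 < 3656158440062976? YES
  n = 568: C(568, 7) = 3646611956239704; 3646611956239704 < 3656158440062976? YES
  n = 569: C(569, 7) = 3692032389858348; 3692032389858348 < 3656158440062976? NO
  n = 570: C(570, 7) = 3737936877831720; 3737936877831720 < 3656158440062976? NO
  n = 571: C(571, 7) = 3784329711421830; 3784329711421830 < 3656158440062976? NO
The largest n with C(n, 7) < 3656158440062976 is n = 568 (where E[X] = 16882462760369/16926659444736 ≈ 0.997). Hence R_6(7) > 568, i.e. R_6(7) ≥ 569.

Largest n = 568; hence R_6(7) > 568.


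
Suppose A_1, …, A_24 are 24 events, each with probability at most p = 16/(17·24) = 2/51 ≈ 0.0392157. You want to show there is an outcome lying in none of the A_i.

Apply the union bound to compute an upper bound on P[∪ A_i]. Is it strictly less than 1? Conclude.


Union bound: P[∪_{i=1}^{24} A_i] ≤ Σ_i P[A_i] ≤ 24·p = 24·(2/51) = 16/17.
Numerically: 16/17 ≈ 0.9411765.
Is 16/17 < 1? YES.
Since P[∪ A_i] ≤ 16/17 < 1, the complement has P[∩ A_i^c] ≥ 1 − 16/17 = 1/17 > 0, so some outcome avoids every A_i.

24·p = 16/17 ≈ 0.9411765; existence CERTIFIED by the union bound.


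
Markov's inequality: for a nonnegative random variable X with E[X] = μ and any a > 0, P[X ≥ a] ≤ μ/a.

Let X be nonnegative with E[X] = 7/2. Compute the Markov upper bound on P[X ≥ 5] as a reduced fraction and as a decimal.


μ = E[X] = 7/2, a = 5.
Markov: P[X ≥ 5] ≤ μ/a = (7/2)/5 = 7/10.
Numerically: ≈ 0.700.
(Since a = 5 > μ = 3.500, the bound 7/10 is < 1 and informative.)

P[X ≥ 5] ≤ 7/10 ≈ 0.700.


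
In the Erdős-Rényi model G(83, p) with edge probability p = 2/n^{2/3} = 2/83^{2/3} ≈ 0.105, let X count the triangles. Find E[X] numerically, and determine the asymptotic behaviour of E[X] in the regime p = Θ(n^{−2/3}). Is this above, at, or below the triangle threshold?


Number of potential triangles: C(83, 3) = 91881.
Each occurs with probability p³ ≈ (0.105)³ ≈ 1.16127e-03.
By linearity: E[X] = C(83, 3)·p³ ≈ 91881 · 1.16127e-03 ≈ 106.699.
Since α = 2/3 < 1, p = c/n^{2/3} ≫ 1/n is above the triangle threshold p ~ 1/n. Asymptotically E[X] ~ (c³/6)·n^{3(1−α)} = (2³/6)·n^{1} → ∞; triangles are abundant w.h.p.

E[X] ≈ 106.699; in regime p = Θ(1/n^{2/3}) E[X] diverges (above the triangle threshold p ~ 1/n).


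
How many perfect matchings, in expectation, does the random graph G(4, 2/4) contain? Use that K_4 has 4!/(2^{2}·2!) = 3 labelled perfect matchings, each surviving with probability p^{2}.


K_4 has 4!/(2^{2}·2!) = 3 labelled perfect matchings.
For each such perfect matching H, let X_H = 1 if all 2 edges of H are present in G. Then P[X_H = 1] = p^{2} = (1/2)^{2} = 1/4.
Summing the indicators: E[X] = Σ_H E[X_H] = 3 · p^{2} = 3 · 1/4 = 3/4.
Numerically: E[X] ≈ 0.75.

E[X] = 3 · (1/2)^{2} = 3/4 ≈ 0.75.


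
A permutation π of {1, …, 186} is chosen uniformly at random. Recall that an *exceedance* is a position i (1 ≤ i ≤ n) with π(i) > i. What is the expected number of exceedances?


Write X = Σ_{i=1}^{186} X_i, where X_i = 1_{π(i) > i}.
For each fixed i, π(i) is uniform over {1, …, 186} (marginal of a uniform permutation), so P[π(i) > i] = (n − i)/n. Summing: Σ_{i=1}^{186} (n − i)/n = (0 + 1 + … + 185)/186 = 186(186 − 1)/(2·186) = (186 − 1)/2.
Hence E[X] = Σ_{i=1}^{186} (186 − i)/186 = 185/2 ≈ 92.500000.

E[X] = 185/2 = 92.500000.


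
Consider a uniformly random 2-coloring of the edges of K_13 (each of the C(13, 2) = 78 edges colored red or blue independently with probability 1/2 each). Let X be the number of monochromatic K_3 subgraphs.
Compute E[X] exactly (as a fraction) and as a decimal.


Let X = Σ_S X_S over the C(13, 3) = 286 subsets S of size 3, where X_S = 1 if the K_3 on S is monochromatic.
For a fixed S, the K_3 on S has C(3, 2) = 3 edges. P[all 3 edges red] = (1/2)^3, and likewise for blue, so P[monochromatic] = 2·(1/2)^3 = 2^{1 − 3} = 1/4.
By linearity: E[X] = C(13, 3) · 2^{1 − 3} = 286 · 1/4 = 143/2.
Numerically: E[X] ≈ 71.5000.

E[X] = C(13,3)·2^(1−C(3,2)) = 143/2 ≈ 71.5000.


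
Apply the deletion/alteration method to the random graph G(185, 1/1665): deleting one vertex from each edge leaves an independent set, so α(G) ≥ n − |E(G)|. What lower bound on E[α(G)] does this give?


E[|E(G)|] = C(185, 2)·p = 17020 · (1/1665) = 92/9.
E[α(G)] ≥ n − E[|E(G)|] = 185 − 92/9 = 1573/9.
Numerically: ≈ 174.77778.
(This is only a lower bound; the true E[α(G)] may be larger.)

E[α(G)] ≥ 1573/9 ≈ 174.77778.


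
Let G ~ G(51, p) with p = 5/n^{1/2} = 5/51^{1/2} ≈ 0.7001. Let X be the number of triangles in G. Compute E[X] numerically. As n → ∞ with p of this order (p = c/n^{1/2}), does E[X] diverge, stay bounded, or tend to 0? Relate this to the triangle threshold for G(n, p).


Number of potential triangles: C(51, 3) = 20825.
Each occurs with probability p³ ≈ (0.7001)³ ≈ 3.432059e-01.
By linearity: E[X] = C(51, 3)·p³ ≈ 20825 · 3.432059e-01 ≈ 7147.2629.
Since α = 1/2 < 1, p = c/n^{1/2} ≫ 1/n is above the triangle threshold p ~ 1/n. Asymptotically E[X] ~ (c³/6)·n^{3(1−α)} = (5³/6)·n^{1.5} → ∞; triangles are abundant w.h.p.

E[X] ≈ 7147.2629; in regime p = Θ(1/n^{1/2}) E[X] diverges (above the triangle threshold p ~ 1/n).


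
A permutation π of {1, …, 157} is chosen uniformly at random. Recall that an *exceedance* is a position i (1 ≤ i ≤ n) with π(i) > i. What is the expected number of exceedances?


Write X = Σ_{i=1}^{157} X_i, where X_i = 1_{π(i) > i}.
For each fixed i, π(i) is uniform over {1, …, 157} (marginal of a uniform permutation), so P[π(i) > i] = (n − i)/n. Summing: Σ_{i=1}^{157} (n − i)/n = (0 + 1 + … + 156)/157 = 157(157 − 1)/(2·157) = (157 − 1)/2.
Hence E[X] = Σ_{i=1}^{157} (157 − i)/157 = 78 ≈ 78.000.

E[X] = 78 = 78.000.


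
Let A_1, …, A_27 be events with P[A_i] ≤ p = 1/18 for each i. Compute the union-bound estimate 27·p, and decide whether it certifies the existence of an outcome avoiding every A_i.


Union bound: P[∪_{i=1}^{27} A_i] ≤ Σ_i P[A_i] ≤ 27·p = 27·(1/18) = 3/2.
Numerically: 3/2 ≈ 1.5000000.
Is 3/2 < 1? NO.
Since the bound 3/2 is ≥ 1, the union bound is uninformative here; it does NOT by itself certify existence.

27·p = 3/2 ≈ 1.5000000; existence NOT certified by the union bound.


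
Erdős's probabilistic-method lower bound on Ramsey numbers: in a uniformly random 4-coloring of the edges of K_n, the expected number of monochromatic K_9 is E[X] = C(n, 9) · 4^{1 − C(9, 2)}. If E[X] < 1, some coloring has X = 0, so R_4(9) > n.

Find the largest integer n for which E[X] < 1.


We need C(n, 9) · 4^{1 − 36} < 1, i.e. C(n, 9) < 4^{36 − 1} = 1180591620717411303424.
Check values of n near the boundary:
  n = 910: C(910, 9) = 1133378248346922788210; 1133378248346922788210 < 1180591620717411303424? YES
  n = 911: C(911, 9) = 1144686900492291197405; 1144686900492291197405 < 1180591620717411303424? YES
  n = 912: C(912, 9) = 1156095740032081475120; 1156095740032081475120 < 1180591620717411303424? YES
  n = 913: C(913, 9) = 1167605542753639808390; 1167605542753639808390 < 1180591620717411303424? YES
  n = 914: C(914, 9) = 1179217089587653905932; 1179217089587653905932 < 1180591620717411303424? YES
  n = 915: C(915, 9) = 1190931166636537885130; 1190931166636537885130 < 1180591620717411303424? NO
  n = 916: C(916, 9) = 1202748565202942340440; 1202748565202942340440 < 1180591620717411303424? NO
  n = 917: C(917, 9) = 1214670081818390006810; 1214670081818390006810 < 1180591620717411303424? NO
The largest n with C(n, 9) < 1180591620717411303424 is n = 914 (where E[X] = 294804272396913476483/295147905179352825856 ≈ 0.999). Hence R_4(9) > 914, i.e. R_4(9) ≥ 915.

Largest n = 914; hence R_4(9) > 914.


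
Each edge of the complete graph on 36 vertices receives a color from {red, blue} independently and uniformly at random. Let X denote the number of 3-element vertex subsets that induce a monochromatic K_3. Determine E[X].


Let X = Σ_S X_S over the C(36, 3) = 7140 subsets S of size 3, where X_S = 1 if the K_3 on S is monochromatic.
For a fixed S, the K_3 on S has C(3, 2) = 3 edges. P[all 3 edges red] = (1/2)^3, and likewise for blue, so P[monochromatic] = 2·(1/2)^3 = 2^{1 − 3} = 1/4.
By linearity: E[X] = C(36, 3) · 2^{1 − 3} = 7140 · 1/4 = 1785.
Numerically: E[X] ≈ 1785.00000.

E[X] = C(36,3)·2^(1−C(3,2)) = 1785 ≈ 1785.00000.


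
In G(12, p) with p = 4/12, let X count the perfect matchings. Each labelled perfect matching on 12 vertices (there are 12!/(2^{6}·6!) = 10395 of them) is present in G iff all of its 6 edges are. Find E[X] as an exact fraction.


K_12 has 12!/(2^{6}·6!) = 10395 labelled perfect matchings.
For each such perfect matching H, let X_H = 1 if all 6 edges of H are present in G. Then P[X_H = 1] = p^{6} = (1/3)^{6} = 1/729.
By linearity: E[X] = Σ_H E[X_H] = 10395 · p^{6} = 10395 · 1/729 = 385/27.
Numerically: E[X] ≈ 14.259.

E[X] = 10395 · (1/3)^{6} = 385/27 ≈ 14.259.


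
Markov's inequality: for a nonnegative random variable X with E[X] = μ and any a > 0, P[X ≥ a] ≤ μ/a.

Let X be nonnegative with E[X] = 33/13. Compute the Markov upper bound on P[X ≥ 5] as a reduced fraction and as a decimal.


μ = E[X] = 33/13, a = 5.
Markov: P[X ≥ 5] ≤ μ/a = (33/13)/5 = 33/65.
Numerically: ≈ 0.50769.
(Since a = 5 > μ = 2.53846, the bound 33/65 is < 1 and informative.)

P[X ≥ 5] ≤ 33/65 ≈ 0.50769.


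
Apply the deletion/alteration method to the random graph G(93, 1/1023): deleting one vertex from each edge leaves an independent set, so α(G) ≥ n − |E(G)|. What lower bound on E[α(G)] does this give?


E[|E(G)|] = C(93, 2)·p = 4278 · (1/1023) = 46/11.
E[α(G)] ≥ n − E[|E(G)|] = 93 − 46/11 = 977/11.
Numerically: ≈ 88.81818.
(This is only a lower bound; the true E[α(G)] may be larger.)

E[α(G)] ≥ 977/11 ≈ 88.81818.


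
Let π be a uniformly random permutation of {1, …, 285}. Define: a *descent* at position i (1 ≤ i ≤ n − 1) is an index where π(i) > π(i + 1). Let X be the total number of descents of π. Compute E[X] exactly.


Write X = Σ X_I over i = 1, …, 284, with X_I the indicator of one descent.
There are 284 indicators.
For each fixed i, the pair (π(i), π(i+1)) is a uniformly random ordered pair of distinct values from {1, …, 285}; by symmetry P[π(i) > π(i+1)] = 1/2.
By linearity: E[X] = 284 · (1/2) = (285 − 1) · (1/2) = 142 ≈ 142.000.

E[X] = 142 = 142.000.


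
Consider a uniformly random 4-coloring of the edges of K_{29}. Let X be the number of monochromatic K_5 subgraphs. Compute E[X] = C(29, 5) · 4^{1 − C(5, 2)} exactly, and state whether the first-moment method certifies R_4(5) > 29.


E[X] = C(29, 5) · 4^{1 − 10} = 118755 · 4^{−9} = 118755/262144.
As a reduced fraction: E[X] = 118755/262144 ≈ 0.4530.
Is E[X] < 1? YES.
Since E[X] < 1, there exists a 4-coloring of K_{29} with no monochromatic K_5; hence R_4(5) > 29.

E[X] = 118755/262144 ≈ 0.4530; E[X] < 1, so R_4(5) > 29.


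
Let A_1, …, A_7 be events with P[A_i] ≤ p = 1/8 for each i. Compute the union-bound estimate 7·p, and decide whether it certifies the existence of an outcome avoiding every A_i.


Union bound: P[∪_{i=1}^{7} A_i] ≤ Σ_i P[A_i] ≤ 7·p = 7·(1/8) = 7/8.
Numerically: 7/8 ≈ 0.875000.
Is 7/8 < 1? YES.
Since P[∪ A_i] ≤ 7/8 < 1, the complement has P[∩ A_i^c] ≥ 1 − 7/8 = 1/8 > 0, so some outcome avoids every A_i.

7·p = 7/8 ≈ 0.875000; existence CERTIFIED by the union bound.


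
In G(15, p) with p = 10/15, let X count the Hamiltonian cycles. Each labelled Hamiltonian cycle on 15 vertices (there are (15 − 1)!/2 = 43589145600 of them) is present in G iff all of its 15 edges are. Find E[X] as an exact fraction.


K_15 has (15 − 1)!/2 = 43589145600 labelled Hamiltonian cycles.
For each such Hamiltonian cycle H, let X_H = 1 if all 15 edges of H are present in G. Then P[X_H = 1] = p^{15} = (2/3)^{15} = 32768/14348907.
By linearity of expectation: E[X] = Σ_H E[X_H] = 43589145600 · p^{15} = 43589145600 · 32768/14348907 = 5877897625600/59049.
Numerically: E[X] ≈ 9.954e+07.

E[X] = 43589145600 · (2/3)^{15} = 5877897625600/59049 ≈ 9.954e+07.


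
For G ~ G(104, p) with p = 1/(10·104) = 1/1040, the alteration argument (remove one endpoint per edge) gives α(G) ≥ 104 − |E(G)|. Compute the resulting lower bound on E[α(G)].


E[|E(G)|] = C(104, 2)·p = 5356 · (1/1040) = 103/20.
E[α(G)] ≥ n − E[|E(G)|] = 104 − 103/20 = 1977/20.
Numerically: ≈ 98.85000.
(This is only a lower bound; the true E[α(G)] may be larger.)

E[α(G)] ≥ 1977/20 ≈ 98.85000.


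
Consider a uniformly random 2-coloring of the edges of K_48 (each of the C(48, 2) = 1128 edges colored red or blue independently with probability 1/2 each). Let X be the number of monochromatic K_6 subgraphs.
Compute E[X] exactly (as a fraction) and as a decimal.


Let X = Σ_S X_S over the C(48, 6) = 12271512 subsets S of size 6, where X_S = 1 if the K_6 on S is monochromatic.
For a fixed S, the K_6 on S has C(6, 2) = 15 edges. P[all 15 edges red] = (1/2)^15, and likewise for blue, so P[monochromatic] = 2·(1/2)^15 = 2^{1 − 15} = 1/16384.
By linearity: E[X] = C(48, 6) · 2^{1 − 15} = 12271512 · 1/16384 = 1533939/2048.
Numerically: E[X] ≈ 748.994.

E[X] = C(48,6)·2^(1−C(6,2)) = 1533939/2048 ≈ 748.994.


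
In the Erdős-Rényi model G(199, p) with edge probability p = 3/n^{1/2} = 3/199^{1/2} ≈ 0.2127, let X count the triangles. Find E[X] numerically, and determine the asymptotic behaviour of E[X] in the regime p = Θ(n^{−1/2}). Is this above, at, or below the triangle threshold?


Number of potential triangles: C(199, 3) = 1293699.
Each occurs with probability p³ ≈ (0.2127)³ ≈ 9.617986e-03.
By linearity: E[X] = C(199, 3)·p³ ≈ 1293699 · 9.617986e-03 ≈ 12442.7791.
Since α = 1/2 < 1, p = c/n^{1/2} ≫ 1/n is above the triangle threshold p ~ 1/n. Asymptotically E[X] ~ (c³/6)·n^{3(1−α)} = (3³/6)·n^{1.5} → ∞; triangles are abundant w.h.p.

E[X] ≈ 12442.7791; in regime p = Θ(1/n^{1/2}) E[X] diverges (above the triangle threshold p ~ 1/n).


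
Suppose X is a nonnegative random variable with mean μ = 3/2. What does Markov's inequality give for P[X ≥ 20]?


μ = E[X] = 3/2, a = 20.
Markov: P[X ≥ 20] ≤ μ/a = (3/2)/20 = 3/40.
Numerically: ≈ 0.07500.
(Since a = 20 > μ = 1.50000, the bound 3/40 is < 1 and informative.)

P[X ≥ 20] ≤ 3/40 ≈ 0.07500.


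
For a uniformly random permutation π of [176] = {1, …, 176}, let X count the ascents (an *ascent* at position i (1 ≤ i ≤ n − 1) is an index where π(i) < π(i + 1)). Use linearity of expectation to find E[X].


Write X = Σ X_I over i = 1, …, 175, with X_I the indicator of one ascent.
There are 175 indicators.
For each fixed i, the pair (π(i), π(i+1)) is a uniformly random ordered pair of distinct values from {1, …, 176}; by symmetry P[π(i) < π(i+1)] = 1/2.
By linearity: E[X] = 175 · (1/2) = (176 − 1) · (1/2) = 175/2 ≈ 87.50000.

E[X] = 175/2 = 87.50000.


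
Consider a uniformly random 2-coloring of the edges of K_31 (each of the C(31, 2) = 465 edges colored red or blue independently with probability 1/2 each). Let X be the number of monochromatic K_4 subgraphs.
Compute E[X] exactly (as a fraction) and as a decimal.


Let X = Σ_S X_S over the C(31, 4) = 31465 subsets S of size 4, where X_S = 1 if the K_4 on S is monochromatic.
For a fixed S, the K_4 on S has C(4, 2) = 6 edges. P[all 6 edges red] = (1/2)^6, and likewise for blue, so P[monochromatic] = 2·(1/2)^6 = 2^{1 − 6} = 1/32.
By linearity of expectation: E[X] = C(31, 4) · 2^{1 − 6} = 31465 · 1/32 = 31465/32.
Numerically: E[X] ≈ 983.28125.

E[X] = C(31,4)·2^(1−C(4,2)) = 31465/32 ≈ 983.28125.
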